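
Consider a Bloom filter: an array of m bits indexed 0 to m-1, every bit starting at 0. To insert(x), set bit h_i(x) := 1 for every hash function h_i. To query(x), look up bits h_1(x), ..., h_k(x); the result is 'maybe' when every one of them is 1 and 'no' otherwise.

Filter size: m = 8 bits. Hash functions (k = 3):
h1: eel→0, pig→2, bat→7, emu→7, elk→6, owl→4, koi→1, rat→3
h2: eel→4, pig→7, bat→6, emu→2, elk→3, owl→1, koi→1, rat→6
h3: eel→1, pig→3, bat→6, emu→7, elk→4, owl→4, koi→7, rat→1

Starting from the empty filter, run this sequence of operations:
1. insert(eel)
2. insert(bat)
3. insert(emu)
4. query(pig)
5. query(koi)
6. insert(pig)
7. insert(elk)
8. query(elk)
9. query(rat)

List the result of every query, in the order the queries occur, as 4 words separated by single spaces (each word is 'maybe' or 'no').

Answer: no maybe maybe maybe

Derivation:
Start: bits=00000000
Op 1: insert eel -> sets bits 0 1 4 -> bits=11001000
Op 2: insert bat -> sets bits 6 7 -> bits=11001011
Op 3: insert emu -> sets bits 2 7 -> bits=11101011
Op 4: query pig -> checks bit2=1, bit3=0, bit7=1 (has a 0) -> no
Op 5: query koi -> checks bit1=1, bit7=1 (all 1) -> maybe
Op 6: insert pig -> sets bits 2 3 7 -> bits=11111011
Op 7: insert elk -> sets bits 3 4 6 -> bits=11111011
Op 8: query elk -> checks bit3=1, bit4=1, bit6=1 (all 1) -> maybe
Op 9: query rat -> checks bit1=1, bit3=1, bit6=1 (all 1) -> maybe
Query results in order: no maybe maybe maybe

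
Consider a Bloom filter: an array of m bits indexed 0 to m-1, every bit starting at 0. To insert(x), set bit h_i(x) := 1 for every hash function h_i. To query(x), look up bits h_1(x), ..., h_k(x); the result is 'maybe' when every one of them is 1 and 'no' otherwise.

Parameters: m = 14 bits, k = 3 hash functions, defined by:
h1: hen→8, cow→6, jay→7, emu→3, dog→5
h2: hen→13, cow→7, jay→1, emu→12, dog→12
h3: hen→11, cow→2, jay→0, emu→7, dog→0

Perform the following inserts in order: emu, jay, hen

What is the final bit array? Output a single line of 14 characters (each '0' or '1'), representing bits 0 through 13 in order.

Start: bits=00000000000000
After insert 'emu': sets bits 3 7 12 -> bits=00010001000010
After insert 'jay': sets bits 0 1 7 -> bits=11010001000010
After insert 'hen': sets bits 8 11 13 -> bits=11010001100111

Answer: 11010001100111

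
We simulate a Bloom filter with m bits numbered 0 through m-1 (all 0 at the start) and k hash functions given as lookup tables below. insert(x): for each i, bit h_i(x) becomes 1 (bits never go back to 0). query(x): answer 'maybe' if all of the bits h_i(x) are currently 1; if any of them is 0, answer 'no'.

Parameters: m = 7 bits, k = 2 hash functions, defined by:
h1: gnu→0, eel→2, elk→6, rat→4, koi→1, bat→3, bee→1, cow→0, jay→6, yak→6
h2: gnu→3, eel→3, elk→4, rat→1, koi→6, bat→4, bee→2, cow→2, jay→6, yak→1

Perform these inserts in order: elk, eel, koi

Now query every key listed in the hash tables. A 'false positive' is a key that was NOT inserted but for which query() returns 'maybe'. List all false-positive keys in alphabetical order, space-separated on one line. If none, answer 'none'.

Start: bits=0000000
After insert 'elk': sets bits 4 6 -> bits=0000101
After insert 'eel': sets bits 2 3 -> bits=0011101
After insert 'koi': sets bits 1 6 -> bits=0111101
Not inserted: bat bee cow gnu jay rat yak — query each against bits=0111101:
query bat: checks bit3=1, bit4=1 (all 1) -> maybe => FALSE POSITIVE
query bee: checks bit1=1, bit2=1 (all 1) -> maybe => FALSE POSITIVE
query cow: checks bit0=0, bit2=1 (has a 0) -> no => not a false positive
query gnu: checks bit0=0, bit3=1 (has a 0) -> no => not a false positive
query jay: checks bit6=1 (all 1) -> maybe => FALSE POSITIVE
query rat: checks bit1=1, bit4=1 (all 1) -> maybe => FALSE POSITIVE
query yak: checks bit1=1, bit6=1 (all 1) -> maybe => FALSE POSITIVE
False positives (alphabetical): bat bee jay rat yak

Answer: bat bee jay rat yak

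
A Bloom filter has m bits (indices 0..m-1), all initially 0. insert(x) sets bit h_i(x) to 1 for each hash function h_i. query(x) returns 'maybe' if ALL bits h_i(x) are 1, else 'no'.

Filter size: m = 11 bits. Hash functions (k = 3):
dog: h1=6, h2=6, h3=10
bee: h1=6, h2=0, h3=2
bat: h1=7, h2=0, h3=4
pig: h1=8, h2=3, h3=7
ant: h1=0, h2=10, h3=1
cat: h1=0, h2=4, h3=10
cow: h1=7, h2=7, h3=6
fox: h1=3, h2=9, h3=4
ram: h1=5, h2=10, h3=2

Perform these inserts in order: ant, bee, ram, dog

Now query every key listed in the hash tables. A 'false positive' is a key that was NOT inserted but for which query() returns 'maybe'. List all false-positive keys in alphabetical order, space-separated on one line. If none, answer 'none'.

Start: bits=00000000000
After insert 'ant': sets bits 0 1 10 -> bits=11000000001
After insert 'bee': sets bits 0 2 6 -> bits=11100010001
After insert 'ram': sets bits 2 5 10 -> bits=11100110001
After insert 'dog': sets bits 6 10 -> bits=11100110001
Not inserted: bat cat cow fox pig — query each against bits=11100110001:
query bat: checks bit0=1, bit4=0, bit7=0 (has a 0) -> no => not a false positive
query cat: checks bit0=1, bit4=0, bit10=1 (has a 0) -> no => not a false positive
query cow: checks bit6=1, bit7=0 (has a 0) -> no => not a false positive
query fox: checks bit3=0, bit4=0, bit9=0 (has a 0) -> no => not a false positive
query pig: checks bit3=0, bit7=0, bit8=0 (has a 0) -> no => not a false positive
False positives (alphabetical): none

Answer: none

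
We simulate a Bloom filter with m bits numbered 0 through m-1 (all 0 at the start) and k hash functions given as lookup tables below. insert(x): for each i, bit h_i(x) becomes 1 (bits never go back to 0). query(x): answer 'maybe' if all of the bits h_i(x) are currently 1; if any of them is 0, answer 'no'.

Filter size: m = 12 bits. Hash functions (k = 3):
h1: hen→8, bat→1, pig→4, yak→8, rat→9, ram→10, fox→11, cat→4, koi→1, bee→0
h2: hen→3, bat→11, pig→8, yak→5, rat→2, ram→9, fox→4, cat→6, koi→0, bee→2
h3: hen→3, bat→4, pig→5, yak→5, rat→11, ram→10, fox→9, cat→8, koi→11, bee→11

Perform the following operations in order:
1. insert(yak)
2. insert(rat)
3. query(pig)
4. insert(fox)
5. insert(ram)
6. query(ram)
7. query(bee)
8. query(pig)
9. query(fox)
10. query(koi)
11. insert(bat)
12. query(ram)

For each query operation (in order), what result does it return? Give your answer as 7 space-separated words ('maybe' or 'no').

Start: bits=000000000000
Op 1: insert yak -> sets bits 5 8 -> bits=000001001000
Op 2: insert rat -> sets bits 2 9 11 -> bits=001001001101
Op 3: query pig -> checks bit4=0, bit5=1, bit8=1 (has a 0) -> no
Op 4: insert fox -> sets bits 4 9 11 -> bits=001011001101
Op 5: insert ram -> sets bits 9 10 -> bits=001011001111
Op 6: query ram -> checks bit9=1, bit10=1 (all 1) -> maybe
Op 7: query bee -> checks bit0=0, bit2=1, bit11=1 (has a 0) -> no
Op 8: query pig -> checks bit4=1, bit5=1, bit8=1 (all 1) -> maybe
Op 9: query fox -> checks bit4=1, bit9=1, bit11=1 (all 1) -> maybe
Op 10: query koi -> checks bit0=0, bit1=0, bit11=1 (has a 0) -> no
Op 11: insert bat -> sets bits 1 4 11 -> bits=011011001111
Op 12: query ram -> checks bit9=1, bit10=1 (all 1) -> maybe
Query results in order: no maybe no maybe maybe no maybe

Answer: no maybe no maybe maybe no maybe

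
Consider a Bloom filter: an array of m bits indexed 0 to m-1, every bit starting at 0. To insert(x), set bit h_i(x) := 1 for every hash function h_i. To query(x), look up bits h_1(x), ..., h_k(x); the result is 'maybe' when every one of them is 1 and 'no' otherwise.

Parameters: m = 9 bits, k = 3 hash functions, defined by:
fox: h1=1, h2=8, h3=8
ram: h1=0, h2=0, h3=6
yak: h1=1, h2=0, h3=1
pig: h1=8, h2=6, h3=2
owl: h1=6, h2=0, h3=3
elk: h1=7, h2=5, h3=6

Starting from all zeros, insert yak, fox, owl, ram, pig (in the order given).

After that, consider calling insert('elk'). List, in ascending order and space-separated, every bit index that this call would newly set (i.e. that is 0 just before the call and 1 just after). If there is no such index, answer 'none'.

Start: bits=000000000
After insert 'yak': sets bits 0 1 -> bits=110000000
After insert 'fox': sets bits 1 8 -> bits=110000001
After insert 'owl': sets bits 0 3 6 -> bits=110100101
After insert 'ram': sets bits 0 6 -> bits=110100101
After insert 'pig': sets bits 2 6 8 -> bits=111100101
insert 'elk' would touch bits 5 6 7; currently bit5=0, bit6=1, bit7=0
Bits that are 0 among those (would change 0->1): 5 7

Answer: 5 7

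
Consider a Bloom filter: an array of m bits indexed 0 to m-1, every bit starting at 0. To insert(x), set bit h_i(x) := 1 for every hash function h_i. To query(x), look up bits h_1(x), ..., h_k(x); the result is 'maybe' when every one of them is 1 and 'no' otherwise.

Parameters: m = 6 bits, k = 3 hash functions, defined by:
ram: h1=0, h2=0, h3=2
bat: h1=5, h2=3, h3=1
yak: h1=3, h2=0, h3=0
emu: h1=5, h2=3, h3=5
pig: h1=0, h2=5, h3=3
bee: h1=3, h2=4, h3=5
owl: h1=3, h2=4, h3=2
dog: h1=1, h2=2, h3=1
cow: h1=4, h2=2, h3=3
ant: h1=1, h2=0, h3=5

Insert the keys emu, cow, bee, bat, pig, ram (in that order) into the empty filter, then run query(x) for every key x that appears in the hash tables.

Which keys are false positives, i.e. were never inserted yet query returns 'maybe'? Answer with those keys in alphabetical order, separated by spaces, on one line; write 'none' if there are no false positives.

Answer: ant dog owl yak

Derivation:
Start: bits=000000
After insert 'emu': sets bits 3 5 -> bits=000101
After insert 'cow': sets bits 2 3 4 -> bits=001111
After insert 'bee': sets bits 3 4 5 -> bits=001111
After insert 'bat': sets bits 1 3 5 -> bits=011111
After insert 'pig': sets bits 0 3 5 -> bits=111111
After insert 'ram': sets bits 0 2 -> bits=111111
Not inserted: ant dog owl yak — query each against bits=111111:
query ant: checks bit0=1, bit1=1, bit5=1 (all 1) -> maybe => FALSE POSITIVE
query dog: checks bit1=1, bit2=1 (all 1) -> maybe => FALSE POSITIVE
query owl: checks bit2=1, bit3=1, bit4=1 (all 1) -> maybe => FALSE POSITIVE
query yak: checks bit0=1, bit3=1 (all 1) -> maybe => FALSE POSITIVE
False positives (alphabetical): ant dog owl yak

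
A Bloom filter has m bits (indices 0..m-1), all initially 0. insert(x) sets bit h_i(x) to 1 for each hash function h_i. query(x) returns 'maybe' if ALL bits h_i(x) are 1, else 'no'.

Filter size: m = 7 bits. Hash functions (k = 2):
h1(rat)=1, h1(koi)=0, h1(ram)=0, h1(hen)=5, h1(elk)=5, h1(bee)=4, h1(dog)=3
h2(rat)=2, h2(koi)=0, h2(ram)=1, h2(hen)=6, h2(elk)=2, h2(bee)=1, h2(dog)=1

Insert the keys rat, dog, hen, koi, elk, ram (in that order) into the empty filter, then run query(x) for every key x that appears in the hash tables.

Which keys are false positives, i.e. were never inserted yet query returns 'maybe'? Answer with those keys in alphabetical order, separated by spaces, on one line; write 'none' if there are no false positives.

Start: bits=0000000
After insert 'rat': sets bits 1 2 -> bits=0110000
After insert 'dog': sets bits 1 3 -> bits=0111000
After insert 'hen': sets bits 5 6 -> bits=0111011
After insert 'koi': sets bits 0 -> bits=1111011
After insert 'elk': sets bits 2 5 -> bits=1111011
After insert 'ram': sets bits 0 1 -> bits=1111011
Not inserted: bee — query each against bits=1111011:
query bee: checks bit1=1, bit4=0 (has a 0) -> no => not a false positive
False positives (alphabetical): none

Answer: none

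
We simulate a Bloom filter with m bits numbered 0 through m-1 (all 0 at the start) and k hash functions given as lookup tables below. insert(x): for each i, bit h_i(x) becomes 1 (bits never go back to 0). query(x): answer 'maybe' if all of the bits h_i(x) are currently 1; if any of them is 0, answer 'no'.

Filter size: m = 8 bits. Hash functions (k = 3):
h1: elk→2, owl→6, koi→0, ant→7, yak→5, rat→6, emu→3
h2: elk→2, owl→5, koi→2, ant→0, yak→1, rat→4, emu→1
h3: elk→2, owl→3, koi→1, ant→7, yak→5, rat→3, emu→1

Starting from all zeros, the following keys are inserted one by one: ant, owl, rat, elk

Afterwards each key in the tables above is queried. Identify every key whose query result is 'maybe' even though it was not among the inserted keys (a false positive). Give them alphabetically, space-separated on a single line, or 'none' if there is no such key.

Answer: none

Derivation:
Start: bits=00000000
After insert 'ant': sets bits 0 7 -> bits=10000001
After insert 'owl': sets bits 3 5 6 -> bits=10010111
After insert 'rat': sets bits 3 4 6 -> bits=10011111
After insert 'elk': sets bits 2 -> bits=10111111
Not inserted: emu koi yak — query each against bits=10111111:
query emu: checks bit1=0, bit3=1 (has a 0) -> no => not a false positive
query koi: checks bit0=1, bit1=0, bit2=1 (has a 0) -> no => not a false positive
query yak: checks bit1=0, bit5=1 (has a 0) -> no => not a false positive
False positives (alphabetical): none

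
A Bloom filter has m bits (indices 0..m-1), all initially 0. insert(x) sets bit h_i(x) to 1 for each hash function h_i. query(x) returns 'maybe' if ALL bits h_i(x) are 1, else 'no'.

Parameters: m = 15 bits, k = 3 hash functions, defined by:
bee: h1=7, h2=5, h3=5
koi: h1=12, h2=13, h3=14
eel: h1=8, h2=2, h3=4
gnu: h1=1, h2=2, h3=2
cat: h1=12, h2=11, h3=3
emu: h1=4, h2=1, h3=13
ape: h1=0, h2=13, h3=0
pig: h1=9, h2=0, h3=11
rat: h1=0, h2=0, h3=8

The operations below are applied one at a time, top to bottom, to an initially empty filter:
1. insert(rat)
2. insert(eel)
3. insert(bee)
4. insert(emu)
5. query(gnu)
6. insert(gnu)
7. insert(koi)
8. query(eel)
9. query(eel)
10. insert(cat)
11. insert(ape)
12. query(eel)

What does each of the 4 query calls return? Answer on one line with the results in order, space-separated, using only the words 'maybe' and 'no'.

Answer: maybe maybe maybe maybe

Derivation:
Start: bits=000000000000000
Op 1: insert rat -> sets bits 0 8 -> bits=100000001000000
Op 2: insert eel -> sets bits 2 4 8 -> bits=101010001000000
Op 3: insert bee -> sets bits 5 7 -> bits=101011011000000
Op 4: insert emu -> sets bits 1 4 13 -> bits=111011011000010
Op 5: query gnu -> checks bit1=1, bit2=1 (all 1) -> maybe
Op 6: insert gnu -> sets bits 1 2 -> bits=111011011000010
Op 7: insert koi -> sets bits 12 13 14 -> bits=111011011000111
Op 8: query eel -> checks bit2=1, bit4=1, bit8=1 (all 1) -> maybe
Op 9: query eel -> checks bit2=1, bit4=1, bit8=1 (all 1) -> maybe
Op 10: insert cat -> sets bits 3 11 12 -> bits=111111011001111
Op 11: insert ape -> sets bits 0 13 -> bits=111111011001111
Op 12: query eel -> checks bit2=1, bit4=1, bit8=1 (all 1) -> maybe
Query results in order: maybe maybe maybe maybe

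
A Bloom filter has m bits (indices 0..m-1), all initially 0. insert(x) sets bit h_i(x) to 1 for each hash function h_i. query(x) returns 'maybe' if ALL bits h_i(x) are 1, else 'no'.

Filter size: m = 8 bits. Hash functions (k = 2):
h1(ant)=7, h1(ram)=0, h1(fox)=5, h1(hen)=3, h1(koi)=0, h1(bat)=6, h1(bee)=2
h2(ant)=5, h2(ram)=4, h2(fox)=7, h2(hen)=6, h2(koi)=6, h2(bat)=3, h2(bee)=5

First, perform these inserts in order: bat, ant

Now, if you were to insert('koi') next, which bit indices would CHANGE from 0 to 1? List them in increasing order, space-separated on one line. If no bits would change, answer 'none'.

Start: bits=00000000
After insert 'bat': sets bits 3 6 -> bits=00010010
After insert 'ant': sets bits 5 7 -> bits=00010111
insert 'koi' would touch bits 0 6; currently bit0=0, bit6=1
Bits that are 0 among those (would change 0->1): 0

Answer: 0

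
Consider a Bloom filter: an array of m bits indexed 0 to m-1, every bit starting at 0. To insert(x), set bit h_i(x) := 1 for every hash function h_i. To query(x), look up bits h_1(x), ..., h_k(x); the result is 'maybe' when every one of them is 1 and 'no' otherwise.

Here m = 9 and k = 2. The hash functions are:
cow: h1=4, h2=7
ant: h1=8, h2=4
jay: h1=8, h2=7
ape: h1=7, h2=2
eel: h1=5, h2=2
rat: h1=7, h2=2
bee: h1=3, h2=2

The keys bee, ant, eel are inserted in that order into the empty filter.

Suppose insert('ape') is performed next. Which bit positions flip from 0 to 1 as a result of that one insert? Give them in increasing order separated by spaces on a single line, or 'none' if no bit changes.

Answer: 7

Derivation:
Start: bits=000000000
After insert 'bee': sets bits 2 3 -> bits=001100000
After insert 'ant': sets bits 4 8 -> bits=001110001
After insert 'eel': sets bits 2 5 -> bits=001111001
insert 'ape' would touch bits 2 7; currently bit2=1, bit7=0
Bits that are 0 among those (would change 0->1): 7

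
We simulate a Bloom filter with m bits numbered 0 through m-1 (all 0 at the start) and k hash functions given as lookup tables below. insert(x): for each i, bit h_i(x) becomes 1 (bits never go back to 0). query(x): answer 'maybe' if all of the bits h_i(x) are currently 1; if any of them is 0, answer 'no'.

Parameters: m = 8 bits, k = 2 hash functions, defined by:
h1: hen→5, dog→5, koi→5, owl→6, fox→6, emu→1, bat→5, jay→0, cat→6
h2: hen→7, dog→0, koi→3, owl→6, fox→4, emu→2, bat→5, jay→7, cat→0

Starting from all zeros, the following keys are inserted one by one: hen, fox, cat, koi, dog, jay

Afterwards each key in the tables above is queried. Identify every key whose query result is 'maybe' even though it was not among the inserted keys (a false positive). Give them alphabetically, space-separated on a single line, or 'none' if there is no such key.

Start: bits=00000000
After insert 'hen': sets bits 5 7 -> bits=00000101
After insert 'fox': sets bits 4 6 -> bits=00001111
After insert 'cat': sets bits 0 6 -> bits=10001111
After insert 'koi': sets bits 3 5 -> bits=10011111
After insert 'dog': sets bits 0 5 -> bits=10011111
After insert 'jay': sets bits 0 7 -> bits=10011111
Not inserted: bat emu owl — query each against bits=10011111:
query bat: checks bit5=1 (all 1) -> maybe => FALSE POSITIVE
query emu: checks bit1=0, bit2=0 (has a 0) -> no => not a false positive
query owl: checks bit6=1 (all 1) -> maybe => FALSE POSITIVE
False positives (alphabetical): bat owl

Answer: bat owl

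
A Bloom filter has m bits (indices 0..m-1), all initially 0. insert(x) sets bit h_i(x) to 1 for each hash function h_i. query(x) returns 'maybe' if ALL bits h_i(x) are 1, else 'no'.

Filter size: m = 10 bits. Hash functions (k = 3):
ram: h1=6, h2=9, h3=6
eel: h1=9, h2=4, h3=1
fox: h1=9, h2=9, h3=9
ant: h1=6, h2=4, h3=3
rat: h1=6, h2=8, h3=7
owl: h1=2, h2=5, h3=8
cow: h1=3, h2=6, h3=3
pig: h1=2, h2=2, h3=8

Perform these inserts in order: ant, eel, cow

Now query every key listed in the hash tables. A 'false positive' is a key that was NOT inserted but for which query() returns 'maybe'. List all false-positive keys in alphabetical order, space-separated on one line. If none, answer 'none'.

Answer: fox ram

Derivation:
Start: bits=0000000000
After insert 'ant': sets bits 3 4 6 -> bits=0001101000
After insert 'eel': sets bits 1 4 9 -> bits=0101101001
After insert 'cow': sets bits 3 6 -> bits=0101101001
Not inserted: fox owl pig ram rat — query each against bits=0101101001:
query fox: checks bit9=1 (all 1) -> maybe => FALSE POSITIVE
query owl: checks bit2=0, bit5=0, bit8=0 (has a 0) -> no => not a false positive
query pig: checks bit2=0, bit8=0 (has a 0) -> no => not a false positive
query ram: checks bit6=1, bit9=1 (all 1) -> maybe => FALSE POSITIVE
query rat: checks bit6=1, bit7=0, bit8=0 (has a 0) -> no => not a false positive
False positives (alphabetical): fox ram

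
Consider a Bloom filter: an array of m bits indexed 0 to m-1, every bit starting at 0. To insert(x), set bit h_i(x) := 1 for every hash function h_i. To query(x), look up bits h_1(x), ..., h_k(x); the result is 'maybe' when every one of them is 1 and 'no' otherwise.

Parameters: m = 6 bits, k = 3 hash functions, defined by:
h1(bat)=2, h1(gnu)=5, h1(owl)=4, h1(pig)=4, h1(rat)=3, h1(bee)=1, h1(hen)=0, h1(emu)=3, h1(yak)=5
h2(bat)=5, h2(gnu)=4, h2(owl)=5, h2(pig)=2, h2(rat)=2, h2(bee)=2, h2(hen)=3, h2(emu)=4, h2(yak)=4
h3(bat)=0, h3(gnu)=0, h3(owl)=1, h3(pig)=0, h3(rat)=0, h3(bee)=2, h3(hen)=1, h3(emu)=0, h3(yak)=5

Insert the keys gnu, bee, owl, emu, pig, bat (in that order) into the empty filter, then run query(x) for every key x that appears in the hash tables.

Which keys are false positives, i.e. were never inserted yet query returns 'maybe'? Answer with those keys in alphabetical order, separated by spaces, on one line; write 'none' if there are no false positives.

Answer: hen rat yak

Derivation:
Start: bits=000000
After insert 'gnu': sets bits 0 4 5 -> bits=100011
After insert 'bee': sets bits 1 2 -> bits=111011
After insert 'owl': sets bits 1 4 5 -> bits=111011
After insert 'emu': sets bits 0 3 4 -> bits=111111
After insert 'pig': sets bits 0 2 4 -> bits=111111
After insert 'bat': sets bits 0 2 5 -> bits=111111
Not inserted: hen rat yak — query each against bits=111111:
query hen: checks bit0=1, bit1=1, bit3=1 (all 1) -> maybe => FALSE POSITIVE
query rat: checks bit0=1, bit2=1, bit3=1 (all 1) -> maybe => FALSE POSITIVE
query yak: checks bit4=1, bit5=1 (all 1) -> maybe => FALSE POSITIVE
False positives (alphabetical): hen rat yak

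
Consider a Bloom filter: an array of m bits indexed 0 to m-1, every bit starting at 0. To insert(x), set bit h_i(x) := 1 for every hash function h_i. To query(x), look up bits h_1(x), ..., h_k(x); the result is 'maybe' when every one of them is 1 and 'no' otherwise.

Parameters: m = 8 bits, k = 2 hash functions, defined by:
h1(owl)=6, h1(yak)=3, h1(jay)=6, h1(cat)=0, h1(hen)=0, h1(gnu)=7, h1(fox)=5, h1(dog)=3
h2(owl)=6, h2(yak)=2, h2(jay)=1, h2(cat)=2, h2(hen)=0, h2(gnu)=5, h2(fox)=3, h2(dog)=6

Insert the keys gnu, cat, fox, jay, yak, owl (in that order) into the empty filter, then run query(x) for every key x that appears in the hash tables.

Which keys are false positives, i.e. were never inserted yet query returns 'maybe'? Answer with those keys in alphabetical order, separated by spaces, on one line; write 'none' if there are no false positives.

Start: bits=00000000
After insert 'gnu': sets bits 5 7 -> bits=00000101
After insert 'cat': sets bits 0 2 -> bits=10100101
After insert 'fox': sets bits 3 5 -> bits=10110101
After insert 'jay': sets bits 1 6 -> bits=11110111
After insert 'yak': sets bits 2 3 -> bits=11110111
After insert 'owl': sets bits 6 -> bits=11110111
Not inserted: dog hen — query each against bits=11110111:
query dog: checks bit3=1, bit6=1 (all 1) -> maybe => FALSE POSITIVE
query hen: checks bit0=1 (all 1) -> maybe => FALSE POSITIVE
False positives (alphabetical): dog hen

Answer: dog hen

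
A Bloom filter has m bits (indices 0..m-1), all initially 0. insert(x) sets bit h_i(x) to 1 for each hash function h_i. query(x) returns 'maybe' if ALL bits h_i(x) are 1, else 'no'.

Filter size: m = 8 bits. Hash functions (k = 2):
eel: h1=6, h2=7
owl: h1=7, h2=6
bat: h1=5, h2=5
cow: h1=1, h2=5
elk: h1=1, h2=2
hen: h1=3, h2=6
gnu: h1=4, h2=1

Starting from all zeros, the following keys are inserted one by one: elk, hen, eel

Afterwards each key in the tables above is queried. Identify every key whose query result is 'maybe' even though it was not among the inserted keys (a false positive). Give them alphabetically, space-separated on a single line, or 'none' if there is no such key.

Answer: owl

Derivation:
Start: bits=00000000
After insert 'elk': sets bits 1 2 -> bits=01100000
After insert 'hen': sets bits 3 6 -> bits=01110010
After insert 'eel': sets bits 6 7 -> bits=01110011
Not inserted: bat cow gnu owl — query each against bits=01110011:
query bat: checks bit5=0 (has a 0) -> no => not a false positive
query cow: checks bit1=1, bit5=0 (has a 0) -> no => not a false positive
query gnu: checks bit1=1, bit4=0 (has a 0) -> no => not a false positive
query owl: checks bit6=1, bit7=1 (all 1) -> maybe => FALSE POSITIVE
False positives (alphabetical): owl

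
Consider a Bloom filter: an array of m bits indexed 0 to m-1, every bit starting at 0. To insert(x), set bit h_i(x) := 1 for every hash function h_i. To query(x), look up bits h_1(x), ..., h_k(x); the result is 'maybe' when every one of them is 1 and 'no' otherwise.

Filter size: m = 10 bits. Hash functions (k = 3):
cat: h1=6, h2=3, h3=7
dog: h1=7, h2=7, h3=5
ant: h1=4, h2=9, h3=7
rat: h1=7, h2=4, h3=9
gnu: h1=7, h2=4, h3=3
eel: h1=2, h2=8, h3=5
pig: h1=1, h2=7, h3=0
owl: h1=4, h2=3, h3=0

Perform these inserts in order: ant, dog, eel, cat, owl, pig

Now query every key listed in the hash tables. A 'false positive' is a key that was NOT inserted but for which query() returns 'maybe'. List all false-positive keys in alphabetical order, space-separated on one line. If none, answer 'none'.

Start: bits=0000000000
After insert 'ant': sets bits 4 7 9 -> bits=0000100101
After insert 'dog': sets bits 5 7 -> bits=0000110101
After insert 'eel': sets bits 2 5 8 -> bits=0010110111
After insert 'cat': sets bits 3 6 7 -> bits=0011111111
After insert 'owl': sets bits 0 3 4 -> bits=1011111111
After insert 'pig': sets bits 0 1 7 -> bits=1111111111
Not inserted: gnu rat — query each against bits=1111111111:
query gnu: checks bit3=1, bit4=1, bit7=1 (all 1) -> maybe => FALSE POSITIVE
query rat: checks bit4=1, bit7=1, bit9=1 (all 1) -> maybe => FALSE POSITIVE
False positives (alphabetical): gnu rat

Answer: gnu rat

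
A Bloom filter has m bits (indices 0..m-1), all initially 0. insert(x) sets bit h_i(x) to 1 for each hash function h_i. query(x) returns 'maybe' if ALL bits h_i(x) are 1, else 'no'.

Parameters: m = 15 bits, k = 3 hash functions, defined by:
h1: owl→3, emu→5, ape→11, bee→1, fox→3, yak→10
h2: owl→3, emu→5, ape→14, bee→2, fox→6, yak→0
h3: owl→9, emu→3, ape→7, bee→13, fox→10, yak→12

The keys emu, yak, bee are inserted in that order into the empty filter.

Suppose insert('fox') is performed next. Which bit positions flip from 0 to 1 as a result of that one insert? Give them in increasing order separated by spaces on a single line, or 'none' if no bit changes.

Start: bits=000000000000000
After insert 'emu': sets bits 3 5 -> bits=000101000000000
After insert 'yak': sets bits 0 10 12 -> bits=100101000010100
After insert 'bee': sets bits 1 2 13 -> bits=111101000010110
insert 'fox' would touch bits 3 6 10; currently bit3=1, bit6=0, bit10=1
Bits that are 0 among those (would change 0->1): 6

Answer: 6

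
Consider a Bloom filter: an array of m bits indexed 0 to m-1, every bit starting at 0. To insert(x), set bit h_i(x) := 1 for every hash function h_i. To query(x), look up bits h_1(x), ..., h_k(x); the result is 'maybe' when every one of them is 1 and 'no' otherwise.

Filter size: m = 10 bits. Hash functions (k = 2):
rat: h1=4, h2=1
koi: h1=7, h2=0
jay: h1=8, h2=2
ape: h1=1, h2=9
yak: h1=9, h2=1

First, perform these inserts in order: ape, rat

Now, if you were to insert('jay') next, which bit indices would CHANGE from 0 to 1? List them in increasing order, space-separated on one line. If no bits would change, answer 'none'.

Answer: 2 8

Derivation:
Start: bits=0000000000
After insert 'ape': sets bits 1 9 -> bits=0100000001
After insert 'rat': sets bits 1 4 -> bits=0100100001
insert 'jay' would touch bits 2 8; currently bit2=0, bit8=0
Bits that are 0 among those (would change 0->1): 2 8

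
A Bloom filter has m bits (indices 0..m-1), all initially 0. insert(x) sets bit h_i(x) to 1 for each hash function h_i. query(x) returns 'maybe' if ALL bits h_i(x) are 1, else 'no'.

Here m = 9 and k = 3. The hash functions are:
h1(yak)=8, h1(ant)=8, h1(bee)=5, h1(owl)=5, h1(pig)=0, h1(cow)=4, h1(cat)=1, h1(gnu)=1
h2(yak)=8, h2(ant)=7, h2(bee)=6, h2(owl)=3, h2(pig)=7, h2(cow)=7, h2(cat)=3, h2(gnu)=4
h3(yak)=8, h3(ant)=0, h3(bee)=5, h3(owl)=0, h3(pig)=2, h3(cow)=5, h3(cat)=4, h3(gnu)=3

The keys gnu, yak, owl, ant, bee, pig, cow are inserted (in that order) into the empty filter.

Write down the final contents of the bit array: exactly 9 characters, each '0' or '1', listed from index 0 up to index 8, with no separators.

Answer: 111111111

Derivation:
Start: bits=000000000
After insert 'gnu': sets bits 1 3 4 -> bits=010110000
After insert 'yak': sets bits 8 -> bits=010110001
After insert 'owl': sets bits 0 3 5 -> bits=110111001
After insert 'ant': sets bits 0 7 8 -> bits=110111011
After insert 'bee': sets bits 5 6 -> bits=110111111
After insert 'pig': sets bits 0 2 7 -> bits=111111111
After insert 'cow': sets bits 4 5 7 -> bits=111111111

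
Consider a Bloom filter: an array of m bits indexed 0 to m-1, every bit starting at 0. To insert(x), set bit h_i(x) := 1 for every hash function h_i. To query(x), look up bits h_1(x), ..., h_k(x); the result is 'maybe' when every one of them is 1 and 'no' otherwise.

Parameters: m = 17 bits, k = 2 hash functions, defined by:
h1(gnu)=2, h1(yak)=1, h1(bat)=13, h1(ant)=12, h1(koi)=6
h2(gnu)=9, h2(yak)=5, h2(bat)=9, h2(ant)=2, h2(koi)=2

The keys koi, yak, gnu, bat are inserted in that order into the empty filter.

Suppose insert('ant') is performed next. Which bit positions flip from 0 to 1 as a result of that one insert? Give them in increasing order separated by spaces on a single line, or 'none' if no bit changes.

Start: bits=00000000000000000
After insert 'koi': sets bits 2 6 -> bits=00100010000000000
After insert 'yak': sets bits 1 5 -> bits=01100110000000000
After insert 'gnu': sets bits 2 9 -> bits=01100110010000000
After insert 'bat': sets bits 9 13 -> bits=01100110010001000
insert 'ant' would touch bits 2 12; currently bit2=1, bit12=0
Bits that are 0 among those (would change 0->1): 12

Answer: 12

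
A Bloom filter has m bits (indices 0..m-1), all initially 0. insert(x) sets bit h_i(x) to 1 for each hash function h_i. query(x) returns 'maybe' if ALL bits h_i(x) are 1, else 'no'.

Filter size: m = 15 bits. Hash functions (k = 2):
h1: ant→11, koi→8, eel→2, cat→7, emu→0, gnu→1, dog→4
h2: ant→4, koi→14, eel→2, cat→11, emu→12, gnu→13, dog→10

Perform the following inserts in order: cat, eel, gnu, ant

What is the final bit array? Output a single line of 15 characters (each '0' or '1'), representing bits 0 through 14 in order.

Start: bits=000000000000000
After insert 'cat': sets bits 7 11 -> bits=000000010001000
After insert 'eel': sets bits 2 -> bits=001000010001000
After insert 'gnu': sets bits 1 13 -> bits=011000010001010
After insert 'ant': sets bits 4 11 -> bits=011010010001010

Answer: 011010010001010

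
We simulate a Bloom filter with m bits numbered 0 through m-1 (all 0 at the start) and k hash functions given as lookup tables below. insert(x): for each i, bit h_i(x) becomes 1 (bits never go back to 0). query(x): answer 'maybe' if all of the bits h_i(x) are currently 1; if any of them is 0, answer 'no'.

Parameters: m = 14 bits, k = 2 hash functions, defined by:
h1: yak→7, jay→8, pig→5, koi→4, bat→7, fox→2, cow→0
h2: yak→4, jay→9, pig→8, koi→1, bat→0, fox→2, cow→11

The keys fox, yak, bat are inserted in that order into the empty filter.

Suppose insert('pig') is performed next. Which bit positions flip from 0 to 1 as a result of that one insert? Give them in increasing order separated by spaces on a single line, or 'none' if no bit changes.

Start: bits=00000000000000
After insert 'fox': sets bits 2 -> bits=00100000000000
After insert 'yak': sets bits 4 7 -> bits=00101001000000
After insert 'bat': sets bits 0 7 -> bits=10101001000000
insert 'pig' would touch bits 5 8; currently bit5=0, bit8=0
Bits that are 0 among those (would change 0->1): 5 8

Answer: 5 8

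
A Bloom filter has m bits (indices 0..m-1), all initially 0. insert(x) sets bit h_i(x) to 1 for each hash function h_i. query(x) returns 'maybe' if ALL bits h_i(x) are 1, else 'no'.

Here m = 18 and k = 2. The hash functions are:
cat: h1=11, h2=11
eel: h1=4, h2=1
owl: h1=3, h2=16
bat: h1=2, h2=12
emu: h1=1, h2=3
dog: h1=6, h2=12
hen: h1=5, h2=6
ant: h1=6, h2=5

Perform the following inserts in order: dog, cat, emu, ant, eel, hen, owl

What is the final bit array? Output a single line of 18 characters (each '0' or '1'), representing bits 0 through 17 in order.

Answer: 010111100001100010

Derivation:
Start: bits=000000000000000000
After insert 'dog': sets bits 6 12 -> bits=000000100000100000
After insert 'cat': sets bits 11 -> bits=000000100001100000
After insert 'emu': sets bits 1 3 -> bits=010100100001100000
After insert 'ant': sets bits 5 6 -> bits=010101100001100000
After insert 'eel': sets bits 1 4 -> bits=010111100001100000
After insert 'hen': sets bits 5 6 -> bits=010111100001100000
After insert 'owl': sets bits 3 16 -> bits=010111100001100010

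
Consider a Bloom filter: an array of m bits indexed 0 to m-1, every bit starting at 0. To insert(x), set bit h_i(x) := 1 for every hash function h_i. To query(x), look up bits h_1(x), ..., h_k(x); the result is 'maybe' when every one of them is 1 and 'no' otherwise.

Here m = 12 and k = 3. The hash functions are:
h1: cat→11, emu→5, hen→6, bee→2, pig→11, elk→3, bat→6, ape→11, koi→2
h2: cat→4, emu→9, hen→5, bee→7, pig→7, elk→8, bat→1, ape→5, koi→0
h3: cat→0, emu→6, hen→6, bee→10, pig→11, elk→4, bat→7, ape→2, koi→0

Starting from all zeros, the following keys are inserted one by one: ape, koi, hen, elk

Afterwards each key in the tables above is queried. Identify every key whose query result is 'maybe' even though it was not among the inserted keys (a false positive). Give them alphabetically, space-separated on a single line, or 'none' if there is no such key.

Answer: cat

Derivation:
Start: bits=000000000000
After insert 'ape': sets bits 2 5 11 -> bits=001001000001
After insert 'koi': sets bits 0 2 -> bits=101001000001
After insert 'hen': sets bits 5 6 -> bits=101001100001
After insert 'elk': sets bits 3 4 8 -> bits=101111101001
Not inserted: bat bee cat emu pig — query each against bits=101111101001:
query bat: checks bit1=0, bit6=1, bit7=0 (has a 0) -> no => not a false positive
query bee: checks bit2=1, bit7=0, bit10=0 (has a 0) -> no => not a false positive
query cat: checks bit0=1, bit4=1, bit11=1 (all 1) -> maybe => FALSE POSITIVE
query emu: checks bit5=1, bit6=1, bit9=0 (has a 0) -> no => not a false positive
query pig: checks bit7=0, bit11=1 (has a 0) -> no => not a false positive
False positives (alphabetical): cat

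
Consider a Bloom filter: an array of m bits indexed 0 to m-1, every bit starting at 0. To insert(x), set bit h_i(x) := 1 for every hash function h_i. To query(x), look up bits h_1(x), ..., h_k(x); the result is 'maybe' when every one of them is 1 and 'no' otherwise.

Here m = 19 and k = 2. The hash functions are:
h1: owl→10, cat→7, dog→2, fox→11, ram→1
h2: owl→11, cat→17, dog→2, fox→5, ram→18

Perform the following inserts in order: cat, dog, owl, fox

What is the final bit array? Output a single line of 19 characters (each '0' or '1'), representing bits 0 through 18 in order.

Answer: 0010010100110000010

Derivation:
Start: bits=0000000000000000000
After insert 'cat': sets bits 7 17 -> bits=0000000100000000010
After insert 'dog': sets bits 2 -> bits=0010000100000000010
After insert 'owl': sets bits 10 11 -> bits=0010000100110000010
After insert 'fox': sets bits 5 11 -> bits=0010010100110000010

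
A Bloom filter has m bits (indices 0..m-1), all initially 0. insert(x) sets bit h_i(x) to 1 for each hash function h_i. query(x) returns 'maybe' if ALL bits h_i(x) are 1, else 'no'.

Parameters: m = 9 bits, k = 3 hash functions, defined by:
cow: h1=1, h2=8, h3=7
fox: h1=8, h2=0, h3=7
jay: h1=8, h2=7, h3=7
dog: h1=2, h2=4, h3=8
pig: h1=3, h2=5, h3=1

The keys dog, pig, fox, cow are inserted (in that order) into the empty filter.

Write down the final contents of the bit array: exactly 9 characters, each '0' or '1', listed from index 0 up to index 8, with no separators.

Start: bits=000000000
After insert 'dog': sets bits 2 4 8 -> bits=001010001
After insert 'pig': sets bits 1 3 5 -> bits=011111001
After insert 'fox': sets bits 0 7 8 -> bits=111111011
After insert 'cow': sets bits 1 7 8 -> bits=111111011

Answer: 111111011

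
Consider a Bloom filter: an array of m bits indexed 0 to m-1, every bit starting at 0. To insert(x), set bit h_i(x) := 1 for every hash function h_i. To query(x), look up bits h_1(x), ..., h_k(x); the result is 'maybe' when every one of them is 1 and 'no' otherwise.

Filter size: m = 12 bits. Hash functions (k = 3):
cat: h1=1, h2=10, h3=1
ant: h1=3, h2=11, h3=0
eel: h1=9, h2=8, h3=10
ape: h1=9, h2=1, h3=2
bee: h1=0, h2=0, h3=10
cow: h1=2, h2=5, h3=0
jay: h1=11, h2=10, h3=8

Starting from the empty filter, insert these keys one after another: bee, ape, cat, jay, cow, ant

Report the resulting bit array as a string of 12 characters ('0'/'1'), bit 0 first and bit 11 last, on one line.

Start: bits=000000000000
After insert 'bee': sets bits 0 10 -> bits=100000000010
After insert 'ape': sets bits 1 2 9 -> bits=111000000110
After insert 'cat': sets bits 1 10 -> bits=111000000110
After insert 'jay': sets bits 8 10 11 -> bits=111000001111
After insert 'cow': sets bits 0 2 5 -> bits=111001001111
After insert 'ant': sets bits 0 3 11 -> bits=111101001111

Answer: 111101001111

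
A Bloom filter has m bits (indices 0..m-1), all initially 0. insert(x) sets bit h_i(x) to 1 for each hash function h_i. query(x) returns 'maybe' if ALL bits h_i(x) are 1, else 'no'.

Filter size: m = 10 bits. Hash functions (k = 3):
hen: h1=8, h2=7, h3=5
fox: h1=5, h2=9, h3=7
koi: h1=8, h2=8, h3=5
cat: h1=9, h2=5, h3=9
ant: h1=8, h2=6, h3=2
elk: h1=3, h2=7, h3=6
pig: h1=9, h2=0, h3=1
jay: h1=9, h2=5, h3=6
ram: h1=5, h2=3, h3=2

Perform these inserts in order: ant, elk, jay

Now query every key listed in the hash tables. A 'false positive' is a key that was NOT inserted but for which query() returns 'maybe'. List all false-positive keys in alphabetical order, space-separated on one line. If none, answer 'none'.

Start: bits=0000000000
After insert 'ant': sets bits 2 6 8 -> bits=0010001010
After insert 'elk': sets bits 3 6 7 -> bits=0011001110
After insert 'jay': sets bits 5 6 9 -> bits=0011011111
Not inserted: cat fox hen koi pig ram — query each against bits=0011011111:
query cat: checks bit5=1, bit9=1 (all 1) -> maybe => FALSE POSITIVE
query fox: checks bit5=1, bit7=1, bit9=1 (all 1) -> maybe => FALSE POSITIVE
query hen: checks bit5=1, bit7=1, bit8=1 (all 1) -> maybe => FALSE POSITIVE
query koi: checks bit5=1, bit8=1 (all 1) -> maybe => FALSE POSITIVE
query pig: checks bit0=0, bit1=0, bit9=1 (has a 0) -> no => not a false positive
query ram: checks bit2=1, bit3=1, bit5=1 (all 1) -> maybe => FALSE POSITIVE
False positives (alphabetical): cat fox hen koi ram

Answer: cat fox hen koi ram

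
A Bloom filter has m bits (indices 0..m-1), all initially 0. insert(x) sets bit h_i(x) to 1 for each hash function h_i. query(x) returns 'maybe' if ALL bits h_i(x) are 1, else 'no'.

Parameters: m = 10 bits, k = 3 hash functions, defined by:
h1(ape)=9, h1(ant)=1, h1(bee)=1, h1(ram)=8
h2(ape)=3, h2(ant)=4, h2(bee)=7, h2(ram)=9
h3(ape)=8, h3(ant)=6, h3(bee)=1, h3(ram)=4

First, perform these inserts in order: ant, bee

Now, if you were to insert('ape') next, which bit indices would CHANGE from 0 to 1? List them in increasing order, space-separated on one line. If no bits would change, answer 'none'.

Answer: 3 8 9

Derivation:
Start: bits=0000000000
After insert 'ant': sets bits 1 4 6 -> bits=0100101000
After insert 'bee': sets bits 1 7 -> bits=0100101100
insert 'ape' would touch bits 3 8 9; currently bit3=0, bit8=0, bit9=0
Bits that are 0 among those (would change 0->1): 3 8 9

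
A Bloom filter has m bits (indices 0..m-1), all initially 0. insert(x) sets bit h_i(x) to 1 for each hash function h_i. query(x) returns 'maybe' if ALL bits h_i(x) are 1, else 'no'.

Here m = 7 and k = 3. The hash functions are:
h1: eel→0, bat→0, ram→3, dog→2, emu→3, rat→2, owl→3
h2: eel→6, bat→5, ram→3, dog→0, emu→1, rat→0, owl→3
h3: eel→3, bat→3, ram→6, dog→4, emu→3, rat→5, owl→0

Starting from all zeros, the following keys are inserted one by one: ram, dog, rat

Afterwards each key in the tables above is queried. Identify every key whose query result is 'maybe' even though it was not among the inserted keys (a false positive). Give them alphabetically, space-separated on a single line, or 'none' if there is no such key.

Answer: bat eel owl

Derivation:
Start: bits=0000000
After insert 'ram': sets bits 3 6 -> bits=0001001
After insert 'dog': sets bits 0 2 4 -> bits=1011101
After insert 'rat': sets bits 0 2 5 -> bits=1011111
Not inserted: bat eel emu owl — query each against bits=1011111:
query bat: checks bit0=1, bit3=1, bit5=1 (all 1) -> maybe => FALSE POSITIVE
query eel: checks bit0=1, bit3=1, bit6=1 (all 1) -> maybe => FALSE POSITIVE
query emu: checks bit1=0, bit3=1 (has a 0) -> no => not a false positive
query owl: checks bit0=1, bit3=1 (all 1) -> maybe => FALSE POSITIVE
False positives (alphabetical): bat eel owl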